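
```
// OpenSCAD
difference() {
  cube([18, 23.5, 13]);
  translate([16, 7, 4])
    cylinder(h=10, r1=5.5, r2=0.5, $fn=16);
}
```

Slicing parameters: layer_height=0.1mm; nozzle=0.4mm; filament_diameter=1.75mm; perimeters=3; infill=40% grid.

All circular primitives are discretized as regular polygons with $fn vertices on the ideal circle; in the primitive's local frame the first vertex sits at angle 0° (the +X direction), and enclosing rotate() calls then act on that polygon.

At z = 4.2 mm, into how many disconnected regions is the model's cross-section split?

At z = 4.2 mm: the cube is present — its section is the full 18×23.5 rectangle; the cone at (16, 7) contributes a regular 16-gon of circumradius 5.400 (interpolated between r1=5.5 and r2=0.5 at t=0.020); Subtracting the remaining from the first: starting from the 18×23.5 cube, the cone at (16, 7) partially overlaps it — only the 65.44 mm² overlap (of its 89.27 mm²) is removed, clipping the outline — 1 connected region. The result has 1 disconnected region.

1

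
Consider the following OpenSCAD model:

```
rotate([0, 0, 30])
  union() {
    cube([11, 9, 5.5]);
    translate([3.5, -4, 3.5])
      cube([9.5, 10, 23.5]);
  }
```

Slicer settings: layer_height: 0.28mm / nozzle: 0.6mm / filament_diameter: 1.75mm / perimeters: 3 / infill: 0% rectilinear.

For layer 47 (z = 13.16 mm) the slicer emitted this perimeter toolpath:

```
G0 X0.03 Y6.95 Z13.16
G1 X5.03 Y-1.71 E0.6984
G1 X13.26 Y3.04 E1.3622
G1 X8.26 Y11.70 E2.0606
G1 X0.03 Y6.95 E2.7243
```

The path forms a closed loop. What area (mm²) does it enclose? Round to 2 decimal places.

95.02 mm²

Apply the shoelace formula to the sequence of (X, Y) vertices; enclosed area = 95.02 mm².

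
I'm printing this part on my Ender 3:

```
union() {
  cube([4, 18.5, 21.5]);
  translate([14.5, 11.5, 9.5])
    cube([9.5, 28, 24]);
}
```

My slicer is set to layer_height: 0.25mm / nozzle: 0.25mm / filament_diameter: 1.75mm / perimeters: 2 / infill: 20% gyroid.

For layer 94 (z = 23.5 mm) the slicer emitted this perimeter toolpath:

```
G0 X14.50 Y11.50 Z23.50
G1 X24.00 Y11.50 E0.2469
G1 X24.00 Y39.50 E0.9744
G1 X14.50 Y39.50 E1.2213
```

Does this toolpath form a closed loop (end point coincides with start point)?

Start point (G0): (14.50, 11.50). End point (last G1): the path does not return to the start — open.

no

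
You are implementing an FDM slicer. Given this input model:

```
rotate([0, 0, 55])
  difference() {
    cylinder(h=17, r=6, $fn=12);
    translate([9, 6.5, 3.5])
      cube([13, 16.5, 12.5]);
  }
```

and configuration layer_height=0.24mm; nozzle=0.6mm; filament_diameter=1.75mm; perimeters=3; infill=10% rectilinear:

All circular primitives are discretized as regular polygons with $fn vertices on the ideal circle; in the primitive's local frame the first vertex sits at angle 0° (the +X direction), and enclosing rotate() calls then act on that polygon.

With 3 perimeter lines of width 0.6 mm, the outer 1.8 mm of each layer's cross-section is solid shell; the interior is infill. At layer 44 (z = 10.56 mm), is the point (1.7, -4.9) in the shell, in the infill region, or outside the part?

At z = 10.56 mm: the cylinder: section is a regular 12-gon, circumradius r=6; the cube at (9, 6.5) is present — its section is the full 13×16.5 rectangle; Taking the first minus the rest: starting from the r=6 cylinder, the 13×16.5 cube at (9, 6.5) misses the remaining region (no effect) — 1 connected region; (rotated 55° about Z; rotation is an isometry so areas/perimeters/island counts are preserved). Overall, the cross-section is a single solid region. Undo the 55° rotation: the query point maps to (-3.039, -4.203) in the un-rotated model frame. The nearest boundary edge runs (-3.00, -5.20)→(-5.20, -3.00); distance from the point to it = 0.67 mm. The point is inside the cross-section, 0.67 mm from the nearest boundary — within the 1.8 mm shell band (3 × 0.6).

shell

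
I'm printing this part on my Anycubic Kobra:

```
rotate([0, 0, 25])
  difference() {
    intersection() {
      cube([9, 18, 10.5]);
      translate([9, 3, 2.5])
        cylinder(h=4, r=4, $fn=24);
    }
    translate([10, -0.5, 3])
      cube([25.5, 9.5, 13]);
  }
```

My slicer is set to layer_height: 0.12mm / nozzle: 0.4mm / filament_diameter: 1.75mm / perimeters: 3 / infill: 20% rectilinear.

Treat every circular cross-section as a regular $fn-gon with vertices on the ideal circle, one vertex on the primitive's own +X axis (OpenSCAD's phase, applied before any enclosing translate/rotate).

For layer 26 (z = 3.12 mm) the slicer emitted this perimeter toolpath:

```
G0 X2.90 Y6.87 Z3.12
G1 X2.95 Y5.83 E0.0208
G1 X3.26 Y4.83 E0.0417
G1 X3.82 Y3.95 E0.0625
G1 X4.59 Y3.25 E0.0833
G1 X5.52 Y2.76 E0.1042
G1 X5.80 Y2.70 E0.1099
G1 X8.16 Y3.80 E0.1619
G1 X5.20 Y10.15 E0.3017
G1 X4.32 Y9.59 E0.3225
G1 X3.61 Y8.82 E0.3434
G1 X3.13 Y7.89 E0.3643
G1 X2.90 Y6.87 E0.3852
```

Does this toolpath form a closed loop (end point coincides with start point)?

Start point (G0): (2.90, 6.87). End point (last G1): the path returns to the start — closed.

yes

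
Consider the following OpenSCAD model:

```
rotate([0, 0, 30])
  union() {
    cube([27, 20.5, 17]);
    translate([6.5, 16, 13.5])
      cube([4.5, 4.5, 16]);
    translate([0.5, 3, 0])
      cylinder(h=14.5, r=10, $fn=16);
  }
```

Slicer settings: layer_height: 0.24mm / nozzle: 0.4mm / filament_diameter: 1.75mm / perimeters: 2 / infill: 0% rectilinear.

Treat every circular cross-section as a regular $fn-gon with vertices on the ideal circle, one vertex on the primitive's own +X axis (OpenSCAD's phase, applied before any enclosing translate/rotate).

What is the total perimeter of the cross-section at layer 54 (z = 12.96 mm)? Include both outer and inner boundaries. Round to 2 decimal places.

At z = 12.96 mm: the 27×20.5 cube contributes its full rectangle (perimeter 95.00 mm); the cube at (6.5, 16) is absent (z outside [13.5, 29.5]); the r=10 cylinder at (0.5, 3) gives a regular 16-gon of circumradius 10 (constant along its height) (perimeter = 2·16·10.000·sin(180°/16) = 62.43 mm); Combining (union): the regions partially overlap (shared area 112.12 mm²), so the edge portions inside another operand are dropped and the merged outline is re-measured after clipping — boundary = 115.45 mm; (whole slice rotated 30° about Z — lengths, areas and connectivity unchanged). Overall, the cross-section is a single solid region. Total boundary length (outer) = 115.45 mm.

115.45 mm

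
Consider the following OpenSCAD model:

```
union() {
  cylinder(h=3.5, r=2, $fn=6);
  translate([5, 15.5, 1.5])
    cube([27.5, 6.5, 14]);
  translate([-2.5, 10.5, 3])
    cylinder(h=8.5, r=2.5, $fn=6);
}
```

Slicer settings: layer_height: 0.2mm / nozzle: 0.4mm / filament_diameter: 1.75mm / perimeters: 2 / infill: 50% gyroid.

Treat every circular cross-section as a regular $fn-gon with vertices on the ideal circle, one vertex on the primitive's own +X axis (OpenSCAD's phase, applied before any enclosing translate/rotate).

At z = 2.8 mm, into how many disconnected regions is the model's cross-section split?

At z = 2.8 mm: the cylinder: section is a regular 6-gon, circumradius r=2; the cube at (5, 15.5) (footprint 27.5×6.5) is included at this height; the cylinder at (-2.5, 10.5) is absent (z outside [3, 11.5]); Merging all regions: the 2 present regions are separate (no shared area or edge), so areas and boundary lengths simply add and each stays a separate island — 2 connected regions. The result has 2 disconnected regions.

2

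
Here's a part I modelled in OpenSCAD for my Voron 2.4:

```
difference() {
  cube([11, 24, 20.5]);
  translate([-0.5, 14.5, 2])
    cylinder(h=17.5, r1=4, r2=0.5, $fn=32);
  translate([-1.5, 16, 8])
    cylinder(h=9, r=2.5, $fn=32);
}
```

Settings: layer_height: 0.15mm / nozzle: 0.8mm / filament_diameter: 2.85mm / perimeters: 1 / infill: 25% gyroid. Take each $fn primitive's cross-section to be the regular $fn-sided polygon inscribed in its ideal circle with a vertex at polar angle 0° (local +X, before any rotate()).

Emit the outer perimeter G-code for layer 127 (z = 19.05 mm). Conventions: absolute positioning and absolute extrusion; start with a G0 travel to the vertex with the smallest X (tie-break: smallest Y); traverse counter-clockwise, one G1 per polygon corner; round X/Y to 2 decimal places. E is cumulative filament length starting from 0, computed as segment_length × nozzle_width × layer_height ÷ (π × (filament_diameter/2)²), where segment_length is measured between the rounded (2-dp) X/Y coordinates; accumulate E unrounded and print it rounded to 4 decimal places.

G0 X0.00 Y0.00 Z19.05
G1 X11.00 Y0.00 E0.2069
G1 X11.00 Y24.00 E0.6584
G1 X0.00 Y24.00 E0.8653
G1 X0.00 Y14.81 E1.0382
G1 X0.05 Y14.73 E1.0399
G1 X0.08 Y14.62 E1.0421
G1 X0.09 Y14.50 E1.0443
G1 X0.08 Y14.38 E1.0466
G1 X0.05 Y14.27 E1.0487
G1 X0.00 Y14.19 E1.0505
G1 X0.00 Y0.00 E1.3174

At z = 19.05 mm: the 11×24 cube contributes its full rectangle; the cone at (-0.5, 14.5) contributes a regular 32-gon of circumradius 0.590 (interpolated between r1=4 and r2=0.5 at t=0.974); the cylinder at (-1.5, 16) does not reach this height (z outside [8, 17]); Subtracting the remaining from the first: starting from the 11×24 cube, the cone at (-0.5, 14.5) partially overlaps it — only the 0.04 mm² overlap (of its 1.09 mm²) is removed, clipping the outline — 1 connected region. The outline is a single polygon with 11 vertices. Extrusion per mm of travel: 0.8 × 0.15 / (π × 1.425²) = 0.018811. Accumulating E over each segment gives final E = 1.3174.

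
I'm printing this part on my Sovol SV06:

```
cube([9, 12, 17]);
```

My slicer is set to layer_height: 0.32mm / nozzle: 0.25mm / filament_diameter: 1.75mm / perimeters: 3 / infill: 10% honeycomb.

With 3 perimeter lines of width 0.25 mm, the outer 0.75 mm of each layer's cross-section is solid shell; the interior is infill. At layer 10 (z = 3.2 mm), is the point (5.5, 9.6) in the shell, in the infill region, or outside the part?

infill

At z = 3.2 mm: the 9×12 cube contributes its full rectangle. Overall, the cross-section is a single solid region. The nearest boundary edge runs (9.00, 12.00)→(0.00, 12.00); distance from the point to it = 2.40 mm. The point is inside the cross-section and 2.40 mm from the nearest boundary — more than the 0.75 mm shell width (3 × 0.25), so it's in the infill interior.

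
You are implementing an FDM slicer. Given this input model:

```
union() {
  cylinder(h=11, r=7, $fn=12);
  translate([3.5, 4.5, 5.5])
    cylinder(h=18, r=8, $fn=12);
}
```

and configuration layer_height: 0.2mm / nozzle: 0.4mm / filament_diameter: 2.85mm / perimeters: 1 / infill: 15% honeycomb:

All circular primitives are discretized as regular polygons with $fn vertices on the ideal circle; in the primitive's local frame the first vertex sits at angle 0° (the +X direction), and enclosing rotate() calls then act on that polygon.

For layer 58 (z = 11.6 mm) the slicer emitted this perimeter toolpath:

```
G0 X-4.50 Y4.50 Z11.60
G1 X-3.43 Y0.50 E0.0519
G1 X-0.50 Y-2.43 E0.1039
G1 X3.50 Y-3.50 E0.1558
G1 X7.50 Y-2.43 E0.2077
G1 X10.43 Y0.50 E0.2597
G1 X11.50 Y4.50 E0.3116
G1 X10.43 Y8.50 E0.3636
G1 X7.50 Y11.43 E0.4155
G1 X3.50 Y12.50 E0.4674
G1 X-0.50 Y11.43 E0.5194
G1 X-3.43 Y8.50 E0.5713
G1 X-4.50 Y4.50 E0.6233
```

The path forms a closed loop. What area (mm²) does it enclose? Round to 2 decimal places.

192.05 mm²

Apply the shoelace formula to the sequence of (X, Y) vertices; enclosed area = 192.05 mm².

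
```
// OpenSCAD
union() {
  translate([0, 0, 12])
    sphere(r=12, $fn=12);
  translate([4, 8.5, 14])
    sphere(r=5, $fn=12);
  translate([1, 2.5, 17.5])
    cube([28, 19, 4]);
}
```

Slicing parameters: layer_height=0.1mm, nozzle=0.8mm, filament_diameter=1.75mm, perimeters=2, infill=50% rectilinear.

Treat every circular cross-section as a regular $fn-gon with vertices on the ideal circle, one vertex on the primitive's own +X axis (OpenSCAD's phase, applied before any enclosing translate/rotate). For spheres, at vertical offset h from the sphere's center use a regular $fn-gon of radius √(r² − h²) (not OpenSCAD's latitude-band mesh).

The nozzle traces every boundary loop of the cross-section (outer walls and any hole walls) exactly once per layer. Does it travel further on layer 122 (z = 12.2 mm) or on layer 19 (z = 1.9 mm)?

layer 122 (z = 12.2 mm)

Layer 122 (z = 12.2): the r=12 sphere slices to a regular 12-gon of circumradius 11.998 (√(r²−h²) with h=0.2 from center) (perimeter = 2·12·11.998·sin(180°/12) = 74.53 mm); the r=5 sphere at (4, 8.5) slices to a regular 12-gon of circumradius 4.665 (√(r²−h²) with h=1.8 from center) (perimeter = 2·12·4.665·sin(180°/12) = 28.98 mm); the cube at (1, 2.5) is not intersected at this z (z outside [17.5, 21.5]); Combining (union): the regions partially overlap (shared area 50.68 mm²), so the edge portions inside another operand are dropped and the merged outline is re-measured after clipping — boundary = 77.09 mm. So its perimeter = 77.09 mm. Layer 19 (z = 1.9): the r=12 sphere slices to a regular 12-gon of circumradius 6.480 (√(r²−h²) with h=10.1 from center) (perimeter = 2·12·6.480·sin(180°/12) = 40.25 mm); the sphere at (4, 8.5) is not intersected at this z (|z−center|=12.100 > r=5); the cube at (1, 2.5) is not intersected at this z (z outside [17.5, 21.5]); Taking the union: only the r=12 sphere is present, so the union is just that shape — boundary = 40.25 mm. So its perimeter = 40.25 mm. Layer 122 is larger (77.09 vs 40.25 mm).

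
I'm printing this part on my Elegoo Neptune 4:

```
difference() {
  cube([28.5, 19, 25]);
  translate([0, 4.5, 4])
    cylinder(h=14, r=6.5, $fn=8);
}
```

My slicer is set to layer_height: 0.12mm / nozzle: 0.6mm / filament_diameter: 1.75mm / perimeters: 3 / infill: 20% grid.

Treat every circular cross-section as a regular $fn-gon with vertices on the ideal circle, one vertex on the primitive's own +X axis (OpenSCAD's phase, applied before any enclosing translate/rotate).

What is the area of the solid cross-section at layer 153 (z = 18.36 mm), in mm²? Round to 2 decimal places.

At z = 18.36 mm: the 28.5×19 cube contributes its full rectangle (area 541.50 mm²); the cylinder at (0, 4.5) does not reach this height (z outside [4, 18]); Subtracting the remaining from the first: none of the subtracted shapes is present at this height, so the 28.5×19 cube is unchanged — area = 541.50 mm². Overall, the cross-section is a single solid region. Net area = 541.50 mm².

541.50 mm²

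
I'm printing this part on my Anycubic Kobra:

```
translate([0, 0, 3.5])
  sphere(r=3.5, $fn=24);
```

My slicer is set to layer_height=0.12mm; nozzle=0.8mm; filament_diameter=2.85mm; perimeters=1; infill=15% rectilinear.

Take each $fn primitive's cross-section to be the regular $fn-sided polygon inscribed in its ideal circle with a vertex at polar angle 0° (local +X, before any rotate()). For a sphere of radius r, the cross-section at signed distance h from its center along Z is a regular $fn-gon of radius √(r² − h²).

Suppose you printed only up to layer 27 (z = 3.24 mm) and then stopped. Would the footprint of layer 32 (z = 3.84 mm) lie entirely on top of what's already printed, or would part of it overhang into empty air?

Compare the two slices. At z = 3.24: the r=3.5 sphere slices to a regular 24-gon of circumradius 3.490 (√(r²−h²) with h=0.26 from center) (area = (24/2)·3.490²·sin(360°/24) = 37.84 mm²). At z = 3.84: the r=3.5 sphere slices to a regular 24-gon of circumradius 3.483 (√(r²−h²) with h=0.34 from center) (area = (24/2)·3.483²·sin(360°/24) = 37.69 mm²). Checking containment: the cross-section at z = 3.84 is a subset of the cross-section at z = 3.24.

entirely on top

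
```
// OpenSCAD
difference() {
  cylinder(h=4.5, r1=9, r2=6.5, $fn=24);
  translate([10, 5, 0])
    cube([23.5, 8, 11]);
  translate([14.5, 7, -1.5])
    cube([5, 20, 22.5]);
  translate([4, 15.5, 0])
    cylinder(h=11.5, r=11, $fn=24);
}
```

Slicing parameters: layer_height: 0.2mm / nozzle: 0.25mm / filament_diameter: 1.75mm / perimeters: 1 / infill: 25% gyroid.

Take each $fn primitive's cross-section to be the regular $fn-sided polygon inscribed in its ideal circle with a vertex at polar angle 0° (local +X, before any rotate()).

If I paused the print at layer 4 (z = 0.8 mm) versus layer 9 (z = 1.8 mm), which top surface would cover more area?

Layer 4 (z = 0.8): the cone (r1=9→r2=6.5) has section circumradius 8.556 here — a regular 24-gon (area = (24/2)·8.556²·sin(360°/24) = 227.34 mm²); the 23.5×8 cube at (10, 5) contributes its full rectangle (area 188.00 mm²); the 5×20 cube at (14.5, 7) contributes its full rectangle (area 100.00 mm²); the r=11 cylinder at (4, 15.5) gives a regular 24-gon of circumradius 11 (constant along its height) (area = (24/2)·11.000²·sin(360°/24) = 375.81 mm²); After the difference (first − rest): starting from the cone (227.34 mm²), the 23.5×8 cube at (10, 5) misses the remaining region (no effect); the 5×20 cube at (14.5, 7) misses the remaining region (no effect); the r=11 cylinder at (4, 15.5) partially overlaps it — only the 25.49 mm² overlap (of its 375.81 mm²) is removed, clipping the outline — area = 201.84 mm². So its area = 201.84 mm². Layer 9 (z = 1.8): the cone contributes a regular 24-gon of circumradius 8.000 (interpolated between r1=9 and r2=6.5 at t=0.400) (area = (24/2)·8.000²·sin(360°/24) = 198.77 mm²); the cube at (10, 5) is present — its section is the full 23.5×8 rectangle (area 188.00 mm²); the cube at (14.5, 7) is present — its section is the full 5×20 rectangle (area 100.00 mm²); the cylinder at (4, 15.5): section is a regular 24-gon, circumradius r=11 (area = (24/2)·11.000²·sin(360°/24) = 375.81 mm²); Taking the first minus the rest: starting from the cone (198.77 mm²), the 23.5×8 cube at (10, 5) misses the remaining region (no effect); the 5×20 cube at (14.5, 7) misses the remaining region (no effect); the r=11 cylinder at (4, 15.5) partially overlaps it — only the 19.26 mm² overlap (of its 375.81 mm²) is removed, clipping the outline — area = 179.51 mm². So its area = 179.51 mm². Layer 4 is larger (201.84 vs 179.51 mm²).

layer 4 (z = 0.8 mm)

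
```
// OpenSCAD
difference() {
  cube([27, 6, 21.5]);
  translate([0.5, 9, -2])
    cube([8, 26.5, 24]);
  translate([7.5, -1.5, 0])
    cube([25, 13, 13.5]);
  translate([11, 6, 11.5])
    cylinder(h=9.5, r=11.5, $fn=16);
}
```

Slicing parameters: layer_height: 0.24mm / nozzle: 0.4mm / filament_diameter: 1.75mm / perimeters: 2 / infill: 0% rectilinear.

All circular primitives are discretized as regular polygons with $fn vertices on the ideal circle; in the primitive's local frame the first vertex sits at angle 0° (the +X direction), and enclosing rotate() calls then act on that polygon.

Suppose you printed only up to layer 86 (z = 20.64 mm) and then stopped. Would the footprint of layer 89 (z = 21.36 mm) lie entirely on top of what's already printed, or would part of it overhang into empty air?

Compare the two slices. At z = 20.64: the cube is present — its section is the full 27×6 rectangle (area 162.00 mm²); the cube at (0.5, 9) (footprint 8×26.5) is included at this height (area 212.00 mm²); the cube at (7.5, -1.5) is absent (z outside [0, 13.5]); the r=11.5 cylinder at (11, 6) gives a regular 16-gon of circumradius 11.5 (constant along its height) (area = (16/2)·11.500²·sin(360°/16) = 404.88 mm²); After the difference (first − rest): starting from the 27×6 cube (162.00 mm²), the 8×26.5 cube at (0.5, 9) misses the remaining region (no effect); the r=11.5 cylinder at (11, 6) partially overlaps it — only the 129.01 mm² overlap (of its 404.88 mm²) is removed, clipping the outline — area = 32.99 mm². At z = 21.36: the cube (footprint 27×6) is included at this height (area 162.00 mm²); the cube at (0.5, 9) is present — its section is the full 8×26.5 rectangle (area 212.00 mm²); the cube at (7.5, -1.5) does not reach this height (z outside [0, 13.5]); the cylinder at (11, 6) is not intersected at this z (z outside [11.5, 21]); After the difference (first − rest): starting from the 27×6 cube (162.00 mm²), the 8×26.5 cube at (0.5, 9) misses the remaining region (no effect) — area = 162.00 mm². Checking containment: at z = 21.36 the cross-section extends beyond the z = 20.64 cross-section by about 129.01 mm².

part overhangs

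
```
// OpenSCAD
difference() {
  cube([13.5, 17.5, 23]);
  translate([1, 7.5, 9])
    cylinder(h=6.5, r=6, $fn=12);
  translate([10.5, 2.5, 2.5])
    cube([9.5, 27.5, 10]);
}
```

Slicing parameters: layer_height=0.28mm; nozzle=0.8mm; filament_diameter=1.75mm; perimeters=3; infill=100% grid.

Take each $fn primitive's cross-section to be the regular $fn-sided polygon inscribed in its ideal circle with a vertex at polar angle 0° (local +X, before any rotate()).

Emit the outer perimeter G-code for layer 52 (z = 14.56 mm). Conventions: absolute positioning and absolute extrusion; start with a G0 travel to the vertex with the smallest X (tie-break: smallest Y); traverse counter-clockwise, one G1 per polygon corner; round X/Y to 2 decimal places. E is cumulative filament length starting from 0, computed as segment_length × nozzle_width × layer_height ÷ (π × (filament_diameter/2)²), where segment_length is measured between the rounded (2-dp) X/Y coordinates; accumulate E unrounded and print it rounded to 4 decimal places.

At z = 14.56 mm: the 13.5×17.5 cube contributes its full rectangle; the r=6 cylinder at (1, 7.5) gives a regular 12-gon of circumradius 6 (constant along its height); the cube at (10.5, 2.5) does not reach this height (z outside [2.5, 12.5]); Taking the first minus the rest: starting from the 13.5×17.5 cube, the r=6 cylinder at (1, 7.5) partially overlaps it — only the 65.73 mm² overlap (of its 108.00 mm²) is removed, clipping the outline — 1 connected region. The outline is a single polygon with 13 vertices. Extrusion per mm of travel: 0.8 × 0.28 / (π × 0.875²) = 0.093128. Accumulating E over each segment gives final E = 6.6357.

G0 X0.00 Y0.00 Z14.56
G1 X13.50 Y0.00 E1.2572
G1 X13.50 Y17.50 E2.8870
G1 X0.00 Y17.50 E4.1442
G1 X0.00 Y13.23 E4.5419
G1 X1.00 Y13.50 E4.6383
G1 X4.00 Y12.70 E4.9275
G1 X6.20 Y10.50 E5.2172
G1 X7.00 Y7.50 E5.5064
G1 X6.20 Y4.50 E5.7955
G1 X4.00 Y2.30 E6.0853
G1 X1.00 Y1.50 E6.3744
G1 X0.00 Y1.77 E6.4709
G1 X0.00 Y0.00 E6.6357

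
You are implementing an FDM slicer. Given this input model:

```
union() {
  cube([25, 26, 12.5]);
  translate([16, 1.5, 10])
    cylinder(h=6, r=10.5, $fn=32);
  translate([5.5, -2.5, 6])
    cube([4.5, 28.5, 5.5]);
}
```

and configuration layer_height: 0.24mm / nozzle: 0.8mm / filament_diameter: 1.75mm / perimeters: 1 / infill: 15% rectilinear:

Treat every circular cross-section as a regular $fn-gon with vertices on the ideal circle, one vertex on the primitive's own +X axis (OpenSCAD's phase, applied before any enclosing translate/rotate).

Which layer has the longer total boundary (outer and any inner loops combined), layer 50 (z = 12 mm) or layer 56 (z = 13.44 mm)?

Layer 50 (z = 12): the cube is present — its section is the full 25×26 rectangle (perimeter 102.00 mm); the r=10.5 cylinder at (16, 1.5) contributes a regular 32-gon of circumradius 10.5 (perimeter = 2·32·10.500·sin(180°/32) = 65.87 mm); the cube at (5.5, -2.5) is not intersected at this z (z outside [6, 11.5]); Merging all regions: the regions partially overlap (shared area 195.91 mm²), so the edge portions inside another operand are dropped and the merged outline is re-measured after clipping — boundary = 112.85 mm. So its perimeter = 112.85 mm. Layer 56 (z = 13.44): the cube is absent (z outside [0, 12.5]); the r=10.5 cylinder at (16, 1.5) gives a regular 32-gon of circumradius 10.5 (constant along its height) (perimeter = 2·32·10.500·sin(180°/32) = 65.87 mm); the cube at (5.5, -2.5) is absent (z outside [6, 11.5]); Taking the union: only the r=10.5 cylinder at (16, 1.5) is present, so the union is just that shape — boundary = 65.87 mm. So its perimeter = 65.87 mm. Layer 50 is larger (112.85 vs 65.87 mm).

layer 50 (z = 12 mm)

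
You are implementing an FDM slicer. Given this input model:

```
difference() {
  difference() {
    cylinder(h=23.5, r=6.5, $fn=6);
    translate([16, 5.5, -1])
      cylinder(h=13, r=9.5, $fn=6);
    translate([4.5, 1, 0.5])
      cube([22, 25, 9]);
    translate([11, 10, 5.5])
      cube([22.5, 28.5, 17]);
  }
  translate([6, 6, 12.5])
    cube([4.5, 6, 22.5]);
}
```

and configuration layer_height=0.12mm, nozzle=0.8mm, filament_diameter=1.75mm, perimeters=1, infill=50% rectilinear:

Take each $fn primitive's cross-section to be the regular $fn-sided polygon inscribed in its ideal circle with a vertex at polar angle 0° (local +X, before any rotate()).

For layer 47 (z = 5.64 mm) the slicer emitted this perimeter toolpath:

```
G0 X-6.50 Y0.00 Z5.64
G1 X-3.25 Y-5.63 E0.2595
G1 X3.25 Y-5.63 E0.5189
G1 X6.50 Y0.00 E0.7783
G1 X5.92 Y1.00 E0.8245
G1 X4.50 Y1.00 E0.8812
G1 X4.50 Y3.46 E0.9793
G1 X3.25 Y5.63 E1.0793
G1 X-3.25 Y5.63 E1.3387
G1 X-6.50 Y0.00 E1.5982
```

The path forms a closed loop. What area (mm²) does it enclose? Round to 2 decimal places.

108.03 mm²

Apply the shoelace formula to the sequence of (X, Y) vertices; enclosed area = 108.03 mm².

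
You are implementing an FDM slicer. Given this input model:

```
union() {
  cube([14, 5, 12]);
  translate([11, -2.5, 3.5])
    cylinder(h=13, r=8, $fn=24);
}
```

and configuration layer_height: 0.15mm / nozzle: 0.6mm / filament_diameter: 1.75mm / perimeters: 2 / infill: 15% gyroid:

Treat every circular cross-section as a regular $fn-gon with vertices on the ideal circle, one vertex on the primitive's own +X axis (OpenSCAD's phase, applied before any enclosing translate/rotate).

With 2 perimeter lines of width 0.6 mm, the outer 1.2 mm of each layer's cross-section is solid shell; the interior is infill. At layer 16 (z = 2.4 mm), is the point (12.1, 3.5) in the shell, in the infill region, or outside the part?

infill

At z = 2.4 mm: the cube (footprint 14×5) is included at this height; the cylinder at (11, -2.5) is absent (z outside [3.5, 16.5]); Merging all regions: only the 14×5 cube is present, so the union is just that shape — 1 connected region. Overall, the cross-section is a single solid region. The nearest boundary edge runs (14.00, 5.00)→(0.00, 5.00); distance from the point to it = 1.50 mm. The point is inside the cross-section and 1.50 mm from the nearest boundary — more than the 1.2 mm shell width (2 × 0.6), so it's in the infill interior.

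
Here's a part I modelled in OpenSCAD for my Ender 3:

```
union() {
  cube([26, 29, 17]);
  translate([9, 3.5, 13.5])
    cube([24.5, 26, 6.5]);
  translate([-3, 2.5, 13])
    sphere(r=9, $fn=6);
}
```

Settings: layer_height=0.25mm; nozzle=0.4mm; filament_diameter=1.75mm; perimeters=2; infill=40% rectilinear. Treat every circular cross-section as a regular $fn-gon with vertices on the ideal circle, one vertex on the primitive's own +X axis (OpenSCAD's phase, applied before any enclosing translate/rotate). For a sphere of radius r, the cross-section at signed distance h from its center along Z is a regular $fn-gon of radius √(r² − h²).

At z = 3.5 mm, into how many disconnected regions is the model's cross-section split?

At z = 3.5 mm: the 26×29 cube contributes its full rectangle; the cube at (9, 3.5) is not intersected at this z (z outside [13.5, 20]); the sphere at (-3, 2.5) does not reach this height (|z−center|=9.500 > r=9); Taking the union: only the 26×29 cube is present, so the union is just that shape — 1 connected region. The result has 1 disconnected region.

1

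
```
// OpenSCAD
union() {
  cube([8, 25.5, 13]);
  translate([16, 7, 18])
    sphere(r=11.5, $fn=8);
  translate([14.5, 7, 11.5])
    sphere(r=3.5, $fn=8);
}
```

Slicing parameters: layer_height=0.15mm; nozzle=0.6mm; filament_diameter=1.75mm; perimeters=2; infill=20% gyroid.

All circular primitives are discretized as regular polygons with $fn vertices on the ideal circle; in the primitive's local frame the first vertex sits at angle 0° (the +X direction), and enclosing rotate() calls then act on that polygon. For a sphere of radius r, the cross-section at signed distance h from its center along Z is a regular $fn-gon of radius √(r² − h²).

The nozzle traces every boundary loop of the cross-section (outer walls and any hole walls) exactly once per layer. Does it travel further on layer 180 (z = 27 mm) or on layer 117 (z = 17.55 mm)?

layer 117 (z = 17.55 mm)

Layer 180 (z = 27): the cube is not intersected at this z (z outside [0, 13]); the sphere at (16, 7): section is a regular 8-gon, circumradius = √(r²−h²) = √(11.5²−9²) = 7.159 (perimeter = 2·8·7.159·sin(180°/8) = 43.83 mm); the sphere at (14.5, 7) is absent (|z−center|=15.500 > r=3.5); Taking the union: only the r=11.5 sphere at (16, 7) is present, so the union is just that shape — boundary = 43.83 mm. So its perimeter = 43.83 mm. Layer 117 (z = 17.55): the cube is not intersected at this z (z outside [0, 13]); the r=11.5 sphere at (16, 7) slices to a regular 8-gon of circumradius 11.491 (√(r²−h²) with h=0.45 from center) (perimeter = 2·8·11.491·sin(180°/8) = 70.36 mm); the sphere at (14.5, 7) does not reach this height (|z−center|=6.050 > r=3.5); Combining (union): only the r=11.5 sphere at (16, 7) is present, so the union is just that shape — boundary = 70.36 mm. So its perimeter = 70.36 mm. Layer 117 is larger (70.36 vs 43.83 mm).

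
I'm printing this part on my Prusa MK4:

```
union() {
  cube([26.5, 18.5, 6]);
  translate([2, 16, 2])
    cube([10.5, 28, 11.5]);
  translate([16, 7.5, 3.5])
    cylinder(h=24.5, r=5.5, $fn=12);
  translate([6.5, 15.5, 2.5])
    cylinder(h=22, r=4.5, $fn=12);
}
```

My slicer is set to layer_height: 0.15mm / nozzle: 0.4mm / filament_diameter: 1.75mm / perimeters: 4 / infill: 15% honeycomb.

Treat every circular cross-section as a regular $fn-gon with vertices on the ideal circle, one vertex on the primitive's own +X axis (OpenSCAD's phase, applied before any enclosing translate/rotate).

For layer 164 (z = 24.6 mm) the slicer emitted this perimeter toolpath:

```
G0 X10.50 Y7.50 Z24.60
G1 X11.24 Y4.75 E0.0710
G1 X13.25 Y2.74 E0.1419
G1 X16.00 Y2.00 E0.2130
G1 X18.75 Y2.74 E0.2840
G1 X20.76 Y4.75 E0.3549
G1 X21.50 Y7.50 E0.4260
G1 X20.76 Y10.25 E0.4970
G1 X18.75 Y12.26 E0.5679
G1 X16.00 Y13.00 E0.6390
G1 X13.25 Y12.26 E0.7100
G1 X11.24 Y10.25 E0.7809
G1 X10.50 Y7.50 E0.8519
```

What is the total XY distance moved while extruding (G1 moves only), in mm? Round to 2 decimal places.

34.15 mm

Sum the Euclidean lengths of each G1 segment: total = 34.15 mm.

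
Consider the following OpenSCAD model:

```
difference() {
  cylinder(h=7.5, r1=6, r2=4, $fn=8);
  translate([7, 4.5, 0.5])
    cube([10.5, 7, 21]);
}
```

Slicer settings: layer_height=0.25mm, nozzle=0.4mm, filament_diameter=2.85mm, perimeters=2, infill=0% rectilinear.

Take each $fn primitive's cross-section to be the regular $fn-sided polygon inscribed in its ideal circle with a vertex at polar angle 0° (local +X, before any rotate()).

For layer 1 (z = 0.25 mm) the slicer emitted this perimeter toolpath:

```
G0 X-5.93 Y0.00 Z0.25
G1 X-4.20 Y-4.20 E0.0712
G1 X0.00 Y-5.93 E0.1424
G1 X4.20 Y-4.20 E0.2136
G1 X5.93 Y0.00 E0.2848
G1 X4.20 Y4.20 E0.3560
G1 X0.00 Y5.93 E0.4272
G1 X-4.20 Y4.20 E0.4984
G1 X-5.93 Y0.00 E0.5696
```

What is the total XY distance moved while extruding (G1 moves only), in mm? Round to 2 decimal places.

Sum the Euclidean lengths of each G1 segment: total = 36.34 mm.

36.34 mm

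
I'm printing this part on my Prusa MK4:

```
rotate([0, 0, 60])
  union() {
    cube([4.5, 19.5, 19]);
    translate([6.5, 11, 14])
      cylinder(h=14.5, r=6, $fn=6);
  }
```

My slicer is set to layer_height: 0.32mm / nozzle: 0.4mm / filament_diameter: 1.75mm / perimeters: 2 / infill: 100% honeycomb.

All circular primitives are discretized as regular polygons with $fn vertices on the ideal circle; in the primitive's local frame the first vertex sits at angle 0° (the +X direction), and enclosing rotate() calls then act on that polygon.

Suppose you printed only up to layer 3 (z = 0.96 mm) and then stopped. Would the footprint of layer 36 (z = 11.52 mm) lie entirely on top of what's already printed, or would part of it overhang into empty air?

entirely on top

Compare the two slices. At z = 0.96: the cube is present — its section is the full 4.5×19.5 rectangle (area 87.75 mm²); the cylinder at (6.5, 11) does not reach this height (z outside [14, 28.5]); Combining (union): only the 4.5×19.5 cube is present, so the union is just that shape — area = 87.75 mm²; (whole slice rotated 60° about Z — lengths, areas and connectivity unchanged). At z = 11.52: the cube is present — its section is the full 4.5×19.5 rectangle (area 87.75 mm²); the cylinder at (6.5, 11) is not intersected at this z (z outside [14, 28.5]); Combining (union): only the 4.5×19.5 cube is present, so the union is just that shape — area = 87.75 mm²; (rotated 60° about Z; rotation is an isometry so areas/perimeters/island counts are preserved). Checking containment: the cross-section at z = 11.52 is a subset of the cross-section at z = 0.96.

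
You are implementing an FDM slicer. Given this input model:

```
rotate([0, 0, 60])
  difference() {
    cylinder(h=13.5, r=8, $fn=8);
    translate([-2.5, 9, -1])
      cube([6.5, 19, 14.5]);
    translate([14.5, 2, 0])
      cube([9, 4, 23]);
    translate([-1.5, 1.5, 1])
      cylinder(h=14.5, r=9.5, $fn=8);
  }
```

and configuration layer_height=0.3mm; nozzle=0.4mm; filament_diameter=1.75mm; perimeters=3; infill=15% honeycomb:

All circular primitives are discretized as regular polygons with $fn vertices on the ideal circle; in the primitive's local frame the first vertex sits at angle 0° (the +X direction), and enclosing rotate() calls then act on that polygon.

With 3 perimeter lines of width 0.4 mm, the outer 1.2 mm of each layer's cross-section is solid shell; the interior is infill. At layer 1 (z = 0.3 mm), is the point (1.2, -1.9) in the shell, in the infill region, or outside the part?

At z = 0.3 mm: the r=8 cylinder contributes a regular 8-gon of circumradius 8; the cube at (-2.5, 9) is present — its section is the full 6.5×19 rectangle; the cube at (14.5, 2) (footprint 9×4) is included at this height; the cylinder at (-1.5, 1.5) is absent (z outside [1, 15.5]); Taking the first minus the rest: starting from the r=8 cylinder, the 6.5×19 cube at (-2.5, 9) misses the remaining region (no effect); the 9×4 cube at (14.5, 2) misses the remaining region (no effect) — 1 connected region; (rotated 60° about Z; rotation is an isometry so areas/perimeters/island counts are preserved). Overall, the cross-section is a single solid region. Undo the 60° rotation: the query point maps to (-1.045, -1.989) in the un-rotated model frame. The nearest boundary edge runs (-0.00, -8.00)→(-5.66, -5.66); distance from the point to it = 5.15 mm. The point is inside the cross-section and 5.15 mm from the nearest boundary — more than the 1.2 mm shell width (3 × 0.4), so it's in the infill interior.

infill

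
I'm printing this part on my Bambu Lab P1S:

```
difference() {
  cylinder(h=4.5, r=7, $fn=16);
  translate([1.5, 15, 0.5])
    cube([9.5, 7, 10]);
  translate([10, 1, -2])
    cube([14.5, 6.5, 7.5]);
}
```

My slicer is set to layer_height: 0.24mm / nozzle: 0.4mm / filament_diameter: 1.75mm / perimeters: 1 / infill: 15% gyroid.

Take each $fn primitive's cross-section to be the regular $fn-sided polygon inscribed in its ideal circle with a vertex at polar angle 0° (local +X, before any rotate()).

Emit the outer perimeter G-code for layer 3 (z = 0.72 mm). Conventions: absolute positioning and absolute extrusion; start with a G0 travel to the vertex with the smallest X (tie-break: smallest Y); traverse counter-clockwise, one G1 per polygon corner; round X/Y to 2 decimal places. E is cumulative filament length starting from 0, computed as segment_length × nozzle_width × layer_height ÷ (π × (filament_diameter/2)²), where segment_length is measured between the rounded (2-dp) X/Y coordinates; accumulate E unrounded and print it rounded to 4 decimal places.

At z = 0.72 mm: the cylinder: section is a regular 16-gon, circumradius r=7; the 9.5×7 cube at (1.5, 15) contributes its full rectangle; the cube at (10, 1) is present — its section is the full 14.5×6.5 rectangle; Taking the first minus the rest: starting from the r=7 cylinder, the 9.5×7 cube at (1.5, 15) misses the remaining region (no effect); the 14.5×6.5 cube at (10, 1) misses the remaining region (no effect) — 1 connected region. The outline is a single polygon with 16 vertices. Extrusion per mm of travel: 0.4 × 0.24 / (π × 0.875²) = 0.039912. Accumulating E over each segment gives final E = 1.7446.

G0 X-7.00 Y0.00 Z0.72
G1 X-6.47 Y-2.68 E0.1090
G1 X-4.95 Y-4.95 E0.2181
G1 X-2.68 Y-6.47 E0.3271
G1 X0.00 Y-7.00 E0.4361
G1 X2.68 Y-6.47 E0.5452
G1 X4.95 Y-4.95 E0.6542
G1 X6.47 Y-2.68 E0.7633
G1 X7.00 Y0.00 E0.8723
G1 X6.47 Y2.68 E0.9813
G1 X4.95 Y4.95 E1.0904
G1 X2.68 Y6.47 E1.1994
G1 X0.00 Y7.00 E1.3084
G1 X-2.68 Y6.47 E1.4175
G1 X-4.95 Y4.95 E1.5265
G1 X-6.47 Y2.68 E1.6355
G1 X-7.00 Y0.00 E1.7446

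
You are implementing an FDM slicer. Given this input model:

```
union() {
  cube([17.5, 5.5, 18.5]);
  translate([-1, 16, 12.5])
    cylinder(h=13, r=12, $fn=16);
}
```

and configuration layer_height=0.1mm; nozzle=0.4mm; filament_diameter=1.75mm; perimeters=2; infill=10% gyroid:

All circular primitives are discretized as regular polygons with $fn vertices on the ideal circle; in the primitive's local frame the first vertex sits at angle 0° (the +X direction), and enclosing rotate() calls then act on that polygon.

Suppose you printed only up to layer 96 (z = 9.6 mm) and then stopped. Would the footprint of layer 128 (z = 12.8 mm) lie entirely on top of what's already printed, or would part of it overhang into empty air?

Compare the two slices. At z = 9.6: the cube is present — its section is the full 17.5×5.5 rectangle (area 96.25 mm²); the cylinder at (-1, 16) is not intersected at this z (z outside [12.5, 25.5]); Combining (union): only the 17.5×5.5 cube is present, so the union is just that shape — area = 96.25 mm². At z = 12.8: the 17.5×5.5 cube contributes its full rectangle (area 96.25 mm²); the cylinder at (-1, 16): section is a regular 16-gon, circumradius r=12 (area = (16/2)·12.000²·sin(360°/16) = 440.85 mm²); Merging all regions: the regions partially overlap — summed areas 537.10 mm² minus the doubly-counted overlap 3.65 mm² gives 533.45 mm² — area = 533.45 mm². Checking containment: at z = 12.8 the cross-section extends beyond the z = 9.6 cross-section by about 437.20 mm².

part overhangs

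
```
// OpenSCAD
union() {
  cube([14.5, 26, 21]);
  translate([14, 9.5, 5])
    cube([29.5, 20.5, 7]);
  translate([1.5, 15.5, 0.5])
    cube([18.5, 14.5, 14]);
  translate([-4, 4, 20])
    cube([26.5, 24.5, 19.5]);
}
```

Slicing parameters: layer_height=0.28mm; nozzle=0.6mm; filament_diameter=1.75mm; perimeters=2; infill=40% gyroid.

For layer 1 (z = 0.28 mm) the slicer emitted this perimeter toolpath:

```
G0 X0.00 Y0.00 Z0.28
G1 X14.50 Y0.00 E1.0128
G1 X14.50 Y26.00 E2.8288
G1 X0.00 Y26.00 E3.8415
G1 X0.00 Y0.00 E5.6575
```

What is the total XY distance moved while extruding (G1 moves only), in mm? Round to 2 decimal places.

Sum the Euclidean lengths of each G1 segment: total = 81.00 mm.

81.00 mm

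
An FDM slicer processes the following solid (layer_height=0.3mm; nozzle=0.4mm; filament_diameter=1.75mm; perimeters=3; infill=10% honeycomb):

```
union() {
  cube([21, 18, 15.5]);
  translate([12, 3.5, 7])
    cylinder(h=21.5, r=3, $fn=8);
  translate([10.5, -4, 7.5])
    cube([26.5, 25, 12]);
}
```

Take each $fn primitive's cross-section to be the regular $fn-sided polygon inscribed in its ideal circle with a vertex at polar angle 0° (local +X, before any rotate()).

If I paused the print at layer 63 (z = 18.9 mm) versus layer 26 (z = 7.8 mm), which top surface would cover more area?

Layer 63 (z = 18.9): the cube does not reach this height (z outside [0, 15.5]); the r=3 cylinder at (12, 3.5) gives a regular 8-gon of circumradius 3 (constant along its height) (area = (8/2)·3.000²·sin(360°/8) = 25.46 mm²); the 26.5×25 cube at (10.5, -4) contributes its full rectangle (area 662.50 mm²); Combining (union): the regions partially overlap — summed areas 687.96 mm² minus the doubly-counted overlap 20.80 mm² gives 667.16 mm² — area = 667.16 mm². So its area = 667.16 mm². Layer 26 (z = 7.8): the cube (footprint 21×18) is included at this height (area 378.00 mm²); the cylinder at (12, 3.5): section is a regular 8-gon, circumradius r=3 (area = (8/2)·3.000²·sin(360°/8) = 25.46 mm²); the 26.5×25 cube at (10.5, -4) contributes its full rectangle (area 662.50 mm²); Combining (union): the regions partially overlap — summed areas 1065.96 mm² minus the doubly-counted overlap 214.46 mm² gives 851.50 mm² — area = 851.50 mm². So its area = 851.50 mm². Layer 26 is larger (851.50 vs 667.16 mm²).

layer 26 (z = 7.8 mm)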